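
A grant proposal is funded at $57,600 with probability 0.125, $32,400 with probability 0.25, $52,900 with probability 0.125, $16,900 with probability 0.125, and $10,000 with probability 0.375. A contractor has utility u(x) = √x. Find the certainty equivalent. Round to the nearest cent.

$24,806.25

E[u] = 0.125·√57600 + 0.25·√32400 + 0.125·√52900 + 0.125·√16900 + 0.375·√10000 = 0.125·240 + 0.25·180 + 0.125·230 + 0.125·130 + 0.375·100 = 157.5
CE = (157.5)² = 24806.25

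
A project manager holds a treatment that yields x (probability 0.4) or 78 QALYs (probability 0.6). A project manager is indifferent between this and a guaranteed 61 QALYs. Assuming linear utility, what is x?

x = 35.5 QALYs

0.4·x + 0.6·78 = 61
0.4·x = 61 − 46.8 = 14.2
x = 14.2 / 0.4 = 35.5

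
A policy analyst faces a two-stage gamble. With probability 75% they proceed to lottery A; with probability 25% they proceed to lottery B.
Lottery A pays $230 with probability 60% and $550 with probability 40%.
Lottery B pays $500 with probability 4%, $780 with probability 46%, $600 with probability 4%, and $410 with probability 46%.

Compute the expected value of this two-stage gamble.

EV(A) = 0.6 × 230 + 0.4 × 550 = 138 + 220 = 358
EV(B) = 0.04 × 500 + 0.46 × 780 + 0.04 × 600 + 0.46 × 410 = 20 + 358.8 + 24 + 188.6 = 591.4
Overall = 0.75 × 358 + 0.25 × 591.4 = 268.5 + 147.85 = 416.35

$416.35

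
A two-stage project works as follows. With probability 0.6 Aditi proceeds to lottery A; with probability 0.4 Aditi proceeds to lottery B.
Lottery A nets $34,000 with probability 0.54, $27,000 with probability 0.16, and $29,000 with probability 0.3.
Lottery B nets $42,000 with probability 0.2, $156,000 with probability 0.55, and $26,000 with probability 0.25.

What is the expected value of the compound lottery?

EV(A) = 0.54 × 34000 + 0.16 × 27000 + 0.3 × 29000 = 18360 + 4320 + 8700 = 31380
EV(B) = 0.2 × 42000 + 0.55 × 156000 + 0.25 × 26000 = 8400 + 85800 + 6500 = 100700
Overall = 0.6 × 31380 + 0.4 × 100700 = 18828 + 40280 = 59108

$59,108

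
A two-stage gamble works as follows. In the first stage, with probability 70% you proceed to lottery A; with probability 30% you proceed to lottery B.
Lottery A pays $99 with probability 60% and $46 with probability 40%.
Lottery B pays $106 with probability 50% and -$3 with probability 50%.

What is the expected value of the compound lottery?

$69.91

EV(A) = 0.6 × 99 + 0.4 × 46 = 59.4 + 18.4 = 77.8
EV(B) = 0.5 × 106 + 0.5 × (-3) = 53 − 1.5 = 51.5
Overall = 0.7 × 77.8 + 0.3 × 51.5 = 54.46 + 15.45 = 69.91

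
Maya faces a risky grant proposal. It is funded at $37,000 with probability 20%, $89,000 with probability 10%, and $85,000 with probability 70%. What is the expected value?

EV = 0.2 × 37000 + 0.1 × 89000 + 0.7 × 85000 = 7400 + 8900 + 59500 = 75800

$75,800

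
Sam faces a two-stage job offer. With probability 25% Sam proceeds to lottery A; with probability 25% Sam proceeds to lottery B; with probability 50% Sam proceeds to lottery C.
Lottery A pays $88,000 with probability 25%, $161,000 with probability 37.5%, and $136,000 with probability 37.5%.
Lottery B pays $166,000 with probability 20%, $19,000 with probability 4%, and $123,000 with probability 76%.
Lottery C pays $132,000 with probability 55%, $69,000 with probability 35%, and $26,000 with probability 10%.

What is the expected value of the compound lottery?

$114,878.75

EV(A) = 0.25 × 88000 + 0.375 × 161000 + 0.375 × 136000 = 22000 + 60375 + 51000 = 133375
EV(B) = 0.2 × 166000 + 0.04 × 19000 + 0.76 × 123000 = 33200 + 760 + 93480 = 127440
EV(C) = 0.55 × 132000 + 0.35 × 69000 + 0.1 × 26000 = 72600 + 24150 + 2600 = 99350
Overall = 0.25 × 133375 + 0.25 × 127440 + 0.5 × 99350 = 33343.75 + 31860 + 49675 = 114878.75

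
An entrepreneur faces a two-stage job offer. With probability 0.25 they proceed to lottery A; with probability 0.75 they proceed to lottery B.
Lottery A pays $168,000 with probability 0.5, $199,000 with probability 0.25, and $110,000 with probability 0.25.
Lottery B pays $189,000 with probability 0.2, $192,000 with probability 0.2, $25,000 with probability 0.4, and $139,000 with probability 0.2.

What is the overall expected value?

EV(A) = 0.5 × 168000 + 0.25 × 199000 + 0.25 × 110000 = 84000 + 49750 + 27500 = 161250
EV(B) = 0.2 × 189000 + 0.2 × 192000 + 0.4 × 25000 + 0.2 × 139000 = 37800 + 38400 + 10000 + 27800 = 114000
Overall = 0.25 × 161250 + 0.75 × 114000 = 40312.5 + 85500 = 125812.5

$125,812.50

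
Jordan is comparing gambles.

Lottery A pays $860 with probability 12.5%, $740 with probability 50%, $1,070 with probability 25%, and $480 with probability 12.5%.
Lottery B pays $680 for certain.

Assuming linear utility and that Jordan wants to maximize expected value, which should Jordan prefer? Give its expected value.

Lottery A ($805)

Lottery A = 0.125 × 860 + 0.5 × 740 + 0.25 × 1070 + 0.125 × 480 = 107.5 + 370 + 267.5 + 60 = 805
Lottery B: 680 (certain)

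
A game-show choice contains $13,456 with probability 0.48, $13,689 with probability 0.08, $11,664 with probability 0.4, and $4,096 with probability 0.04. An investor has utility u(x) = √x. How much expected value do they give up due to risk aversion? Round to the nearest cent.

$106.80

E[u] = 0.48·√13456 + 0.08·√13689 + 0.4·√11664 + 0.04·√4096 = 0.48·116 + 0.08·117 + 0.4·108 + 0.04·64 = 110.8
CE = (110.8)² = 12276.64
Risk premium = EV − CE = 12383.44 − 12276.64 = 106.8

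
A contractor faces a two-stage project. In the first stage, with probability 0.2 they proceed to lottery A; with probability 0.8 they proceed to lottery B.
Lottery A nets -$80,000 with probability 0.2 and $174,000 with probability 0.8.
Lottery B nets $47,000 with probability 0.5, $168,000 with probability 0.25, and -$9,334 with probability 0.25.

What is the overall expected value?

EV(A) = 0.2 × (-80000) + 0.8 × 174000 = -16000 + 139200 = 123200
EV(B) = 0.5 × 47000 + 0.25 × 168000 + 0.25 × (-9334) = 23500 + 42000 − 2333.5 = 63166.5
Overall = 0.2 × 123200 + 0.8 × 63166.5 = 24640 + 50533.2 = 75173.2

$75,173.20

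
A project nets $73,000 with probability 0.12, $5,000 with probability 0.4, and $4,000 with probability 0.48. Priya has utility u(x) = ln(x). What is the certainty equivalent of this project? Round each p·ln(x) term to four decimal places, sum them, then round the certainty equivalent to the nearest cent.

$6,196.87

E[u] = 0.12·ln(73000) + 0.4·ln(5000) + 0.48·ln(4000) = 1.3438 + 3.4069 + 3.9811 = 8.7318
CE = e^8.7318 ≈ 6196.87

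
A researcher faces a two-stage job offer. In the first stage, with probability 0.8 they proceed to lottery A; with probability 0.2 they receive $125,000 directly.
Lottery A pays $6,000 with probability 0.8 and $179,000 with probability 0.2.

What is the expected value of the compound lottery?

$57,480

EV(A) = 0.8 × 6000 + 0.2 × 179000 = 4800 + 35800 = 40600
Branch B: 125000 (certain)
Overall = 0.8 × 40600 + 0.2 × 125000 = 32480 + 25000 = 57480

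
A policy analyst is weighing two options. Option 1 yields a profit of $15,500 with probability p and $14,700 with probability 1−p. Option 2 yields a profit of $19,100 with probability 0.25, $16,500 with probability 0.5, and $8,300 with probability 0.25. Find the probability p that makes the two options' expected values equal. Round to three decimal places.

EV(Option 2) = 0.25 × 19100 + 0.5 × 16500 + 0.25 × 8300 = 4775 + 8250 + 2075 = 15100
p·15500 + (1−p)·14700 = 15100
800p + 14700 = 15100
p = (15100 − 14700) / 800

p = 0.500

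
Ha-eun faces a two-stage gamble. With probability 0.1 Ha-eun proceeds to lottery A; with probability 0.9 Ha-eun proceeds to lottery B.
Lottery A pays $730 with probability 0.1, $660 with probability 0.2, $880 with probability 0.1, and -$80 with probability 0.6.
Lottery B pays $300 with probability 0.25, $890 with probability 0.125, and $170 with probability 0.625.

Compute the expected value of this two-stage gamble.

EV(A) = 0.1 × 730 + 0.2 × 660 + 0.1 × 880 + 0.6 × (-80) = 73 + 132 + 88 − 48 = 245
EV(B) = 0.25 × 300 + 0.125 × 890 + 0.625 × 170 = 75 + 111.25 + 106.25 = 292.5
Overall = 0.1 × 245 + 0.9 × 292.5 = 24.5 + 263.25 = 287.75

$287.75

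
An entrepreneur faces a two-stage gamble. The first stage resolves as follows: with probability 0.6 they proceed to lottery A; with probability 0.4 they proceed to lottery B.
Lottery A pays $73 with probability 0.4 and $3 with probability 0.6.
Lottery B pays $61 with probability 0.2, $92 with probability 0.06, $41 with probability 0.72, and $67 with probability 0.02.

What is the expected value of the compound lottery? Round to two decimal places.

EV(A) = 0.4 × 73 + 0.6 × 3 = 29.2 + 1.8 = 31
EV(B) = 0.2 × 61 + 0.06 × 92 + 0.72 × 41 + 0.02 × 67 = 12.2 + 5.52 + 29.52 + 1.34 = 48.58
Overall = 0.6 × 31 + 0.4 × 48.58 = 18.6 + 19.432 = 38.032

$38.03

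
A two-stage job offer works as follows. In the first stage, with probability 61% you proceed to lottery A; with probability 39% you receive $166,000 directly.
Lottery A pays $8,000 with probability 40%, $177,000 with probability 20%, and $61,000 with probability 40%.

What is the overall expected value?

$103,170

EV(A) = 0.4 × 8000 + 0.2 × 177000 + 0.4 × 61000 = 3200 + 35400 + 24400 = 63000
Branch B: 166000 (certain)
Overall = 0.61 × 63000 + 0.39 × 166000 = 38430 + 64740 = 103170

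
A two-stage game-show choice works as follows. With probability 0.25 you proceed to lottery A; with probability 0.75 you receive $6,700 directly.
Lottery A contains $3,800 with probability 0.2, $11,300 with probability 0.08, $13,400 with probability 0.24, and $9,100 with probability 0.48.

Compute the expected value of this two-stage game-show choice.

$7,337

EV(A) = 0.2 × 3800 + 0.08 × 11300 + 0.24 × 13400 + 0.48 × 9100 = 760 + 904 + 3216 + 4368 = 9248
Branch B: 6700 (certain)
Overall = 0.25 × 9248 + 0.75 × 6700 = 2312 + 5025 = 7337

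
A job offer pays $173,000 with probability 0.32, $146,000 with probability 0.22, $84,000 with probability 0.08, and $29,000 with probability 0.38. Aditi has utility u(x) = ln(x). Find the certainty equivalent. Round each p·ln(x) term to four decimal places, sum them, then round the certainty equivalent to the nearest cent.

$79,793.71

E[u] = 0.32·ln(173000) + 0.22·ln(146000) + 0.08·ln(84000) + 0.38·ln(29000) = 3.8595 + 2.6161 + 0.9071 + 3.9045 = 11.2872
CE = e^11.2872 ≈ 79793.71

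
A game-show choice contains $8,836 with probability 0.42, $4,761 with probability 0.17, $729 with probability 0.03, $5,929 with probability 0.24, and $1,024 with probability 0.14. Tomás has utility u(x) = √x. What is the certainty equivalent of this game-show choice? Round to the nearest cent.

E[u] = 0.42·√8836 + 0.17·√4761 + 0.03·√729 + 0.24·√5929 + 0.14·√1024 = 0.42·94 + 0.17·69 + 0.03·27 + 0.24·77 + 0.14·32 = 74.98
CE = (74.98)² = 5622.0004

$5,622.00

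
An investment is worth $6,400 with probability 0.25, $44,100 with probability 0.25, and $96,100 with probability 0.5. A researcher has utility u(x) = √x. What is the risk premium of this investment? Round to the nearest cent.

$8,918.75

E[u] = 0.25·√6400 + 0.25·√44100 + 0.5·√96100 = 0.25·80 + 0.25·210 + 0.5·310 = 227.5
CE = (227.5)² = 51756.25
Risk premium = EV − CE = 60675 − 51756.25 = 8918.75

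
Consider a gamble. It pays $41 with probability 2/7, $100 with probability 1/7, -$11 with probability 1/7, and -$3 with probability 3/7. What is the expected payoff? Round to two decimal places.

EV = 2/7 × 41 + 1/7 × 100 + 1/7 × (-11) + 3/7 × (-3) = 11.7143 + 14.2857 − 1.5714 − 1.2857 = 23.1429

$23.14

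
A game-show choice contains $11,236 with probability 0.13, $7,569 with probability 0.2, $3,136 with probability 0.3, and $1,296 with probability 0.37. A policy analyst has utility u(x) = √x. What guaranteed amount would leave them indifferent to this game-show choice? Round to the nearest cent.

E[u] = 0.13·√11236 + 0.2·√7569 + 0.3·√3136 + 0.37·√1296 = 0.13·106 + 0.2·87 + 0.3·56 + 0.37·36 = 61.3
CE = (61.3)² = 3757.69

$3,757.69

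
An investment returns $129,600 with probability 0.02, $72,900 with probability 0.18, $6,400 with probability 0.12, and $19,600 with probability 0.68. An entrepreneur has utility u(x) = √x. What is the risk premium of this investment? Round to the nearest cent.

E[u] = 0.02·√129600 + 0.18·√72900 + 0.12·√6400 + 0.68·√19600 = 0.02·360 + 0.18·270 + 0.12·80 + 0.68·140 = 160.6
CE = (160.6)² = 25792.36
Risk premium = EV − CE = 29810 − 25792.36 = 4017.64

$4,017.64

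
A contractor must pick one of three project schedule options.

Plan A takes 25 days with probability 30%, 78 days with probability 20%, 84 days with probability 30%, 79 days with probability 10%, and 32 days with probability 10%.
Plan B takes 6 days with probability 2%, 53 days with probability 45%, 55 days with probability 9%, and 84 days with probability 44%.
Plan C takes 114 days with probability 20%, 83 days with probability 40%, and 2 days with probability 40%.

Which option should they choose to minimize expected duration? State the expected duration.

Plan C (56.8 days)

Plan A = 0.3 × 25 + 0.2 × 78 + 0.3 × 84 + 0.1 × 79 + 0.1 × 32 = 7.5 + 15.6 + 25.2 + 7.9 + 3.2 = 59.4
Plan B = 0.02 × 6 + 0.45 × 53 + 0.09 × 55 + 0.44 × 84 = 0.12 + 23.85 + 4.95 + 36.96 = 65.88
Plan C = 0.2 × 114 + 0.4 × 83 + 0.4 × 2 = 22.8 + 33.2 + 0.8 = 56.8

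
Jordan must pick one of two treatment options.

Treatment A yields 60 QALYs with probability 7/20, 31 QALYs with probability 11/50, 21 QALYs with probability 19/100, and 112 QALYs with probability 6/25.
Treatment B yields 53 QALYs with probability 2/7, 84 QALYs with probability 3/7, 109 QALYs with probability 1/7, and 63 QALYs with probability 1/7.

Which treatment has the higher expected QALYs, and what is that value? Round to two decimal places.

Treatment B (75.71 QALYs)

Treatment A = 7/20 × 60 + 11/50 × 31 + 19/100 × 21 + 6/25 × 112 = 21 + 6.82 + 3.99 + 26.88 = 58.69
Treatment B = 2/7 × 53 + 3/7 × 84 + 1/7 × 109 + 1/7 × 63 = 15.1429 + 36 + 15.5714 + 9 = 75.7143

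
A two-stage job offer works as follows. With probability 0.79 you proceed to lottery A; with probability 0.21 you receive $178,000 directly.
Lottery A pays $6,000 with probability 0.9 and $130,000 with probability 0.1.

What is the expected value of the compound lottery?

$51,916

EV(A) = 0.9 × 6000 + 0.1 × 130000 = 5400 + 13000 = 18400
Branch B: 178000 (certain)
Overall = 0.79 × 18400 + 0.21 × 178000 = 14536 + 37380 = 51916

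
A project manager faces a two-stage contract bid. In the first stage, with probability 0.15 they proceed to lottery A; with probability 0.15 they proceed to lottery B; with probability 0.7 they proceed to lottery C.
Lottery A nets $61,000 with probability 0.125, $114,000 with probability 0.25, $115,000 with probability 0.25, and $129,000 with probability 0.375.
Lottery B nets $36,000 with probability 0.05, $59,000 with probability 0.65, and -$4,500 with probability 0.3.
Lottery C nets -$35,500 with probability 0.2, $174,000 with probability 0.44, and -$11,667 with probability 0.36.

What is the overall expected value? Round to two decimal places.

$68,489.42

EV(A) = 0.125 × 61000 + 0.25 × 114000 + 0.25 × 115000 + 0.375 × 129000 = 7625 + 28500 + 28750 + 48375 = 113250
EV(B) = 0.05 × 36000 + 0.65 × 59000 + 0.3 × (-4500) = 1800 + 38350 − 1350 = 38800
EV(C) = 0.2 × (-35500) + 0.44 × 174000 + 0.36 × (-11667) = -7100 + 76560 − 4200.12 = 65259.88
Overall = 0.15 × 113250 + 0.15 × 38800 + 0.7 × 65259.88 = 16987.5 + 5820 + 45681.916 = 68489.416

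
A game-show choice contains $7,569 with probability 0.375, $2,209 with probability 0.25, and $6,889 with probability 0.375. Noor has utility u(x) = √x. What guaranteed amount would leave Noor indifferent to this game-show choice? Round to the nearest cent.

$5,700.25

E[u] = 0.375·√7569 + 0.25·√2209 + 0.375·√6889 = 0.375·87 + 0.25·47 + 0.375·83 = 75.5
CE = (75.5)² = 5700.25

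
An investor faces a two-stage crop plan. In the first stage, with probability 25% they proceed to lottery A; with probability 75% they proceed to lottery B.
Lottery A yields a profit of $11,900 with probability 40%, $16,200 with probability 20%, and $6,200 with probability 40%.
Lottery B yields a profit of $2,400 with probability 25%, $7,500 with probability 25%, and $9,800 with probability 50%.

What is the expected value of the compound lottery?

$8,151.25

EV(A) = 0.4 × 11900 + 0.2 × 16200 + 0.4 × 6200 = 4760 + 3240 + 2480 = 10480
EV(B) = 0.25 × 2400 + 0.25 × 7500 + 0.5 × 9800 = 600 + 1875 + 4900 = 7375
Overall = 0.25 × 10480 + 0.75 × 7375 = 2620 + 5531.25 = 8151.25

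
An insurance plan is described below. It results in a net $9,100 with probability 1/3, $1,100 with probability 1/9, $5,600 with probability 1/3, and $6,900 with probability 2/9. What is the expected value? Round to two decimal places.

EV = 1/3 × 9100 + 1/9 × 1100 + 1/3 × 5600 + 2/9 × 6900 = 3033.3333 + 122.2222 + 1866.6667 + 1533.3333 = 6555.5556

$6,555.56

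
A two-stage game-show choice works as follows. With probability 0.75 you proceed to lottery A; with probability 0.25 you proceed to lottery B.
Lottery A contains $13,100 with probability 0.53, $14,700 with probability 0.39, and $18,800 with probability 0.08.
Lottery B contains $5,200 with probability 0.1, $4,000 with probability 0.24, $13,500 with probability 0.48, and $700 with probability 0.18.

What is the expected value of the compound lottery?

EV(A) = 0.53 × 13100 + 0.39 × 14700 + 0.08 × 18800 = 6943 + 5733 + 1504 = 14180
EV(B) = 0.1 × 5200 + 0.24 × 4000 + 0.48 × 13500 + 0.18 × 700 = 520 + 960 + 6480 + 126 = 8086
Overall = 0.75 × 14180 + 0.25 × 8086 = 10635 + 2021.5 = 12656.5

$12,656.50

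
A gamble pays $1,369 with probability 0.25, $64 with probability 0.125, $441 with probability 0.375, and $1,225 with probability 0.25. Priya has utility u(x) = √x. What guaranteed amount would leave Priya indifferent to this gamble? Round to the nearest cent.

E[u] = 0.25·√1369 + 0.125·√64 + 0.375·√441 + 0.25·√1225 = 0.25·37 + 0.125·8 + 0.375·21 + 0.25·35 = 26.875
CE = (26.875)² = 722.265625

$722.27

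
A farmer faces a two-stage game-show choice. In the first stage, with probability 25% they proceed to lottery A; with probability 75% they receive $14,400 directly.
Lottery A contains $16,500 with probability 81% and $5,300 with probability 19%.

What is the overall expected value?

$14,393

EV(A) = 0.81 × 16500 + 0.19 × 5300 = 13365 + 1007 = 14372
Branch B: 14400 (certain)
Overall = 0.25 × 14372 + 0.75 × 14400 = 3593 + 10800 = 14393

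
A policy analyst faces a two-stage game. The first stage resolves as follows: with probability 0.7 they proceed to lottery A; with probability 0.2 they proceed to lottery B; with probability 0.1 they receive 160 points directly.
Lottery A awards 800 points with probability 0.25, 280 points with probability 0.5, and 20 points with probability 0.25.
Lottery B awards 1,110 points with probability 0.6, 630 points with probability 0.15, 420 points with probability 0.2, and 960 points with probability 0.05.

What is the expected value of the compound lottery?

436 points

EV(A) = 0.25 × 800 + 0.5 × 280 + 0.25 × 20 = 200 + 140 + 5 = 345
EV(B) = 0.6 × 1110 + 0.15 × 630 + 0.2 × 420 + 0.05 × 960 = 666 + 94.5 + 84 + 48 = 892.5
Branch C: 160 (certain)
Overall = 0.7 × 345 + 0.2 × 892.5 + 0.1 × 160 = 241.5 + 178.5 + 16 = 436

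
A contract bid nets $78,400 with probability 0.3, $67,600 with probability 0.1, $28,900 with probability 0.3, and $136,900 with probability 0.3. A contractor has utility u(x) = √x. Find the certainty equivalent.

$73,984

E[u] = 0.3·√78400 + 0.1·√67600 + 0.3·√28900 + 0.3·√136900 = 0.3·280 + 0.1·260 + 0.3·170 + 0.3·370 = 272
CE = (272)² = 73984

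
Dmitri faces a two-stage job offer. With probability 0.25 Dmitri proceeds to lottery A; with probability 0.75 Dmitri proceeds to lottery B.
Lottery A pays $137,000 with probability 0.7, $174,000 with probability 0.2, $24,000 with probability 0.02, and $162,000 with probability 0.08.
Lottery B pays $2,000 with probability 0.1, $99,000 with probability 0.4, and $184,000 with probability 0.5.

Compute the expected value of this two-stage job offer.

$134,885

EV(A) = 0.7 × 137000 + 0.2 × 174000 + 0.02 × 24000 + 0.08 × 162000 = 95900 + 34800 + 480 + 12960 = 144140
EV(B) = 0.1 × 2000 + 0.4 × 99000 + 0.5 × 184000 = 200 + 39600 + 92000 = 131800
Overall = 0.25 × 144140 + 0.75 × 131800 = 36035 + 98850 = 134885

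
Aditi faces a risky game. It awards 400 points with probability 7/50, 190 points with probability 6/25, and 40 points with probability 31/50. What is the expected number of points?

126.4 points

EV = 7/50 × 400 + 6/25 × 190 + 31/50 × 40 = 56 + 45.6 + 24.8 = 126.4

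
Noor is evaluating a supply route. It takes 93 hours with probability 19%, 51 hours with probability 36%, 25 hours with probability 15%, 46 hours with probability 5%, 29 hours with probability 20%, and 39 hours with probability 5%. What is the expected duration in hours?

EV = 0.19 × 93 + 0.36 × 51 + 0.15 × 25 + 0.05 × 46 + 0.2 × 29 + 0.05 × 39 = 17.67 + 18.36 + 3.75 + 2.3 + 5.8 + 1.95 = 49.83

49.83 hours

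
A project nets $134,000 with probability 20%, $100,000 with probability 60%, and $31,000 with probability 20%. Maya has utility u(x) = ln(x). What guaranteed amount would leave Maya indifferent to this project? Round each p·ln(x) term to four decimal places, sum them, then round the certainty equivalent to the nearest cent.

E[u] = 0.2·ln(134000) + 0.6·ln(100000) + 0.2·ln(31000) = 2.3611 + 6.9078 + 2.0683 = 11.3372
CE = e^11.3372 ≈ 83884.82

$83,884.82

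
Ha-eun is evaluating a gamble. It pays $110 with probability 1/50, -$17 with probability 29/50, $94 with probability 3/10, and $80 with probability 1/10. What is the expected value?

$28.54

EV = 1/50 × 110 + 29/50 × (-17) + 3/10 × 94 + 1/10 × 80 = 2.2 − 9.86 + 28.2 + 8 = 28.54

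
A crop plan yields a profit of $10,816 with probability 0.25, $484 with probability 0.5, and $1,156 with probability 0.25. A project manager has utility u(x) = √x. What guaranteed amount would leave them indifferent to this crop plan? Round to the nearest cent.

E[u] = 0.25·√10816 + 0.5·√484 + 0.25·√1156 = 0.25·104 + 0.5·22 + 0.25·34 = 45.5
CE = (45.5)² = 2070.25

$2,070.25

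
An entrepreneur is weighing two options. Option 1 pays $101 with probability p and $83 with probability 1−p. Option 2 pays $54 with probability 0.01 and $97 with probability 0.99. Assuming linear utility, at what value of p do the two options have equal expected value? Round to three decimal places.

EV(Option 2) = 0.01 × 54 + 0.99 × 97 = 0.54 + 96.03 = 96.57
p·101 + (1−p)·83 = 96.57
18p + 83 = 96.57
p = (96.57 − 83) / 18

p = 0.754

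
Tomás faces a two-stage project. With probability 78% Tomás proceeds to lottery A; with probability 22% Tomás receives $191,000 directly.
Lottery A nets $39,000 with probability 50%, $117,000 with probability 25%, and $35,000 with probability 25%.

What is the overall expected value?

EV(A) = 0.5 × 39000 + 0.25 × 117000 + 0.25 × 35000 = 19500 + 29250 + 8750 = 57500
Branch B: 191000 (certain)
Overall = 0.78 × 57500 + 0.22 × 191000 = 44850 + 42020 = 86870

$86,870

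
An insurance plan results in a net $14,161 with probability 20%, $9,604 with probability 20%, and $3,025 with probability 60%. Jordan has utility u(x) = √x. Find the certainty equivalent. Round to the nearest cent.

$5,836.96

E[u] = 0.2·√14161 + 0.2·√9604 + 0.6·√3025 = 0.2·119 + 0.2·98 + 0.6·55 = 76.4
CE = (76.4)² = 5836.96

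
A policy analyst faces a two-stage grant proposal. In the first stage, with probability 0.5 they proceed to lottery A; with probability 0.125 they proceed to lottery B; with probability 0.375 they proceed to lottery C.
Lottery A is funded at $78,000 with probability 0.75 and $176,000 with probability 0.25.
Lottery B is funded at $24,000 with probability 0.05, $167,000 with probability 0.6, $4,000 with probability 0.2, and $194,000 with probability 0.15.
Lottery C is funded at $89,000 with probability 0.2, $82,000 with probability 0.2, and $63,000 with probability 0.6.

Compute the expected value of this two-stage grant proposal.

EV(A) = 0.75 × 78000 + 0.25 × 176000 = 58500 + 44000 = 102500
EV(B) = 0.05 × 24000 + 0.6 × 167000 + 0.2 × 4000 + 0.15 × 194000 = 1200 + 100200 + 800 + 29100 = 131300
EV(C) = 0.2 × 89000 + 0.2 × 82000 + 0.6 × 63000 = 17800 + 16400 + 37800 = 72000
Overall = 0.5 × 102500 + 0.125 × 131300 + 0.375 × 72000 = 51250 + 16412.5 + 27000 = 94662.5

$94,662.50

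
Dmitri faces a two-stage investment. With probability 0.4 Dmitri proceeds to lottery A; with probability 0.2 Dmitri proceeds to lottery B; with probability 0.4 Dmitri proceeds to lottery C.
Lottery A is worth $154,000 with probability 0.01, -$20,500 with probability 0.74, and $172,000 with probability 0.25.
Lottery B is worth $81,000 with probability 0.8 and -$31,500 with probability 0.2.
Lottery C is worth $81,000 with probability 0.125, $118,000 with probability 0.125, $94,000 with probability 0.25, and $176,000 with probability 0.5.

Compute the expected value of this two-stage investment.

$77,998

EV(A) = 0.01 × 154000 + 0.74 × (-20500) + 0.25 × 172000 = 1540 − 15170 + 43000 = 29370
EV(B) = 0.8 × 81000 + 0.2 × (-31500) = 64800 − 6300 = 58500
EV(C) = 0.125 × 81000 + 0.125 × 118000 + 0.25 × 94000 + 0.5 × 176000 = 10125 + 14750 + 23500 + 88000 = 136375
Overall = 0.4 × 29370 + 0.2 × 58500 + 0.4 × 136375 = 11748 + 11700 + 54550 = 77998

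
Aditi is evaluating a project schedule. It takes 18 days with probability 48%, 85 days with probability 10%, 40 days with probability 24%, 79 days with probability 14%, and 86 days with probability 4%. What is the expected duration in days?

41.24 days

EV = 0.48 × 18 + 0.1 × 85 + 0.24 × 40 + 0.14 × 79 + 0.04 × 86 = 8.64 + 8.5 + 9.6 + 11.06 + 3.44 = 41.24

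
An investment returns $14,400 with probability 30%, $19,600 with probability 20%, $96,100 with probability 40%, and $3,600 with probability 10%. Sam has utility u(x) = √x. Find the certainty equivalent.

E[u] = 0.3·√14400 + 0.2·√19600 + 0.4·√96100 + 0.1·√3600 = 0.3·120 + 0.2·140 + 0.4·310 + 0.1·60 = 194
CE = (194)² = 37636

$37,636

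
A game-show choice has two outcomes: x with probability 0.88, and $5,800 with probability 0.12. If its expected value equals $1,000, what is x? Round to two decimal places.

x = $345.45

0.88·x + 0.12·5800 = 1000
0.88·x = 1000 − 696 = 304
x = 304 / 0.88 = 345.4545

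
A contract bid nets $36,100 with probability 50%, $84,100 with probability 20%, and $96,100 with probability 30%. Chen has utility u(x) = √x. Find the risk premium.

E[u] = 0.5·√36100 + 0.2·√84100 + 0.3·√96100 = 0.5·190 + 0.2·290 + 0.3·310 = 246
CE = (246)² = 60516
Risk premium = EV − CE = 63700 − 60516 = 3184

$3,184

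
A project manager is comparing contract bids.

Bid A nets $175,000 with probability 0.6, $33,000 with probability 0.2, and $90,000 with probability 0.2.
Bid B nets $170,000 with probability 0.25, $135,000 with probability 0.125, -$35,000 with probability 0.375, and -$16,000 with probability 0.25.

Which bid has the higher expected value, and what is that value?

Bid A ($129,600)

Bid A = 0.6 × 175000 + 0.2 × 33000 + 0.2 × 90000 = 105000 + 6600 + 18000 = 129600
Bid B = 0.25 × 170000 + 0.125 × 135000 + 0.375 × (-35000) + 0.25 × (-16000) = 42500 + 16875 − 13125 − 4000 = 42250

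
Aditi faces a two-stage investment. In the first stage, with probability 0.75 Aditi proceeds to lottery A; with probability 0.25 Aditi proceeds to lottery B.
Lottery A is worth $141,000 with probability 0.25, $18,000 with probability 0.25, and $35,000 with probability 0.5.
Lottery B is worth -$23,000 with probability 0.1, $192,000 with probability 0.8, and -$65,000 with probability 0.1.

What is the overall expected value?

$79,137.50

EV(A) = 0.25 × 141000 + 0.25 × 18000 + 0.5 × 35000 = 35250 + 4500 + 17500 = 57250
EV(B) = 0.1 × (-23000) + 0.8 × 192000 + 0.1 × (-65000) = -2300 + 153600 − 6500 = 144800
Overall = 0.75 × 57250 + 0.25 × 144800 = 42937.5 + 36200 = 79137.5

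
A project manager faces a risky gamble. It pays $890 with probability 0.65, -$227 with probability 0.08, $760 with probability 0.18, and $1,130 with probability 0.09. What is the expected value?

EV = 0.65 × 890 + 0.08 × (-227) + 0.18 × 760 + 0.09 × 1130 = 578.5 − 18.16 + 136.8 + 101.7 = 798.84

$798.84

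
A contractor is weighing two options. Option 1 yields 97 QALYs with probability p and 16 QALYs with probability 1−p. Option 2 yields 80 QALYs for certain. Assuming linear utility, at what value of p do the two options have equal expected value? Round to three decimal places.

p = 0.790

p·97 + (1−p)·16 = 80
81p + 16 = 80
p = (80 − 16) / 81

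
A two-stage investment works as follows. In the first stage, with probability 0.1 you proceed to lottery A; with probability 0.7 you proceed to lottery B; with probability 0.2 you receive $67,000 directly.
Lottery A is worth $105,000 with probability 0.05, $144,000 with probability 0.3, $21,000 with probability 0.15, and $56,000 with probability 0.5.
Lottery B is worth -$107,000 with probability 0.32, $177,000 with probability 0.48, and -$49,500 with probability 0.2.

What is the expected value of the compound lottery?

EV(A) = 0.05 × 105000 + 0.3 × 144000 + 0.15 × 21000 + 0.5 × 56000 = 5250 + 43200 + 3150 + 28000 = 79600
EV(B) = 0.32 × (-107000) + 0.48 × 177000 + 0.2 × (-49500) = -34240 + 84960 − 9900 = 40820
Branch C: 67000 (certain)
Overall = 0.1 × 79600 + 0.7 × 40820 + 0.2 × 67000 = 7960 + 28574 + 13400 = 49934

$49,934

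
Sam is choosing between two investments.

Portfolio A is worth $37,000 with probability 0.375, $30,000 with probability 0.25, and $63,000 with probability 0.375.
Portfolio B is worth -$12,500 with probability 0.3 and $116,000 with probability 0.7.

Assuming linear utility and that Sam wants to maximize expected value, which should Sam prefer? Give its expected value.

Portfolio A = 0.375 × 37000 + 0.25 × 30000 + 0.375 × 63000 = 13875 + 7500 + 23625 = 45000
Portfolio B = 0.3 × (-12500) + 0.7 × 116000 = -3750 + 81200 = 77450

Portfolio B ($77,450)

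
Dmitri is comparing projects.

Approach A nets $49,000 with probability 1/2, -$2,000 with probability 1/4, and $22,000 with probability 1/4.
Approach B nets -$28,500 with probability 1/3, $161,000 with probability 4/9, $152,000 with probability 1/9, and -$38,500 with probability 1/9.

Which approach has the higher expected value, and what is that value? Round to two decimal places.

Approach A = 1/2 × 49000 + 1/4 × (-2000) + 1/4 × 22000 = 24500 − 500 + 5500 = 29500
Approach B = 1/3 × (-28500) + 4/9 × 161000 + 1/9 × 152000 + 1/9 × (-38500) = -9500 + 71555.5556 + 16888.8889 − 4277.7778 = 74666.6667

Approach B ($74,666.67)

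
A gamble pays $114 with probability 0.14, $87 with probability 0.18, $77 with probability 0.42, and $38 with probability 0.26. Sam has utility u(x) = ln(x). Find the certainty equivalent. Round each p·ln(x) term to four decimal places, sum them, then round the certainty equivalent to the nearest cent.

E[u] = 0.14·ln(114) + 0.18·ln(87) + 0.42·ln(77) + 0.26·ln(38) = 0.6631 + 0.8039 + 1.8244 + 0.9458 = 4.2372
CE = e^4.2372 ≈ 69.21

$69.21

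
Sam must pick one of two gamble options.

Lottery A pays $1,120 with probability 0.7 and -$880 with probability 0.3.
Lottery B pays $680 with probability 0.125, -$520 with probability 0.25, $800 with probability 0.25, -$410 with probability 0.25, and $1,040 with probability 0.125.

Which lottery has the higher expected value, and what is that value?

Lottery A ($520)

Lottery A = 0.7 × 1120 + 0.3 × (-880) = 784 − 264 = 520
Lottery B = 0.125 × 680 + 0.25 × (-520) + 0.25 × 800 + 0.25 × (-410) + 0.125 × 1040 = 85 − 130 + 200 − 102.5 + 130 = 182.5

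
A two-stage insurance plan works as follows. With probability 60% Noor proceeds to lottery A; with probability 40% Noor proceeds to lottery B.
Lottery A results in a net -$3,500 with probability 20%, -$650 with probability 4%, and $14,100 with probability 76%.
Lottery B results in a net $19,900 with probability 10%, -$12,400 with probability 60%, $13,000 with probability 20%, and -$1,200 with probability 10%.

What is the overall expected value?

EV(A) = 0.2 × (-3500) + 0.04 × (-650) + 0.76 × 14100 = -700 − 26 + 10716 = 9990
EV(B) = 0.1 × 19900 + 0.6 × (-12400) + 0.2 × 13000 + 0.1 × (-1200) = 1990 − 7440 + 2600 − 120 = -2970
Overall = 0.6 × 9990 + 0.4 × (-2970) = 5994 − 1188 = 4806

$4,806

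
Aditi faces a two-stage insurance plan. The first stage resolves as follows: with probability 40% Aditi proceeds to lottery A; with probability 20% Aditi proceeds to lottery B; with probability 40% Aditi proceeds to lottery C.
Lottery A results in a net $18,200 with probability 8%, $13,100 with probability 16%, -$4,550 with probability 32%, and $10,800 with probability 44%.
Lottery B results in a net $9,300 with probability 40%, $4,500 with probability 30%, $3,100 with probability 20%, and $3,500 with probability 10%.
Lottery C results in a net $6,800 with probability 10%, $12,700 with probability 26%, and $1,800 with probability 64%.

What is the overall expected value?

EV(A) = 0.08 × 18200 + 0.16 × 13100 + 0.32 × (-4550) + 0.44 × 10800 = 1456 + 2096 − 1456 + 4752 = 6848
EV(B) = 0.4 × 9300 + 0.3 × 4500 + 0.2 × 3100 + 0.1 × 3500 = 3720 + 1350 + 620 + 350 = 6040
EV(C) = 0.1 × 6800 + 0.26 × 12700 + 0.64 × 1800 = 680 + 3302 + 1152 = 5134
Overall = 0.4 × 6848 + 0.2 × 6040 + 0.4 × 5134 = 2739.2 + 1208 + 2053.6 = 6000.8

$6,000.80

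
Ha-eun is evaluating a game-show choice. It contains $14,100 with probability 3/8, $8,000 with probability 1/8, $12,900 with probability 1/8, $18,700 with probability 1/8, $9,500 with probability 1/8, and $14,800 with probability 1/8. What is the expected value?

$13,275

EV = 3/8 × 14100 + 1/8 × 8000 + 1/8 × 12900 + 1/8 × 18700 + 1/8 × 9500 + 1/8 × 14800 = 5287.5 + 1000 + 1612.5 + 2337.5 + 1187.5 + 1850 = 13275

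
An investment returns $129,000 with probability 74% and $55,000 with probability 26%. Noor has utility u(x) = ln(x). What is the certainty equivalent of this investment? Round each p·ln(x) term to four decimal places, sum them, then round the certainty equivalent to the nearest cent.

$103,352.42

E[u] = 0.74·ln(129000) + 0.26·ln(55000) = 8.7080 + 2.8379 = 11.5459
CE = e^11.5459 ≈ 103352.42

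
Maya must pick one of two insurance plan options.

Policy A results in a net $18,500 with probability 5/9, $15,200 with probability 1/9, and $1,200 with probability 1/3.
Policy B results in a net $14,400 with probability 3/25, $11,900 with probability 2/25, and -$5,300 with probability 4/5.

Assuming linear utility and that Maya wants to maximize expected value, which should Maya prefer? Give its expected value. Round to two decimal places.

Policy A ($12,366.67)

Policy A = 5/9 × 18500 + 1/9 × 15200 + 1/3 × 1200 = 10277.7778 + 1688.8889 + 400 = 12366.6667
Policy B = 3/25 × 14400 + 2/25 × 11900 + 4/5 × (-5300) = 1728 + 952 − 4240 = -1560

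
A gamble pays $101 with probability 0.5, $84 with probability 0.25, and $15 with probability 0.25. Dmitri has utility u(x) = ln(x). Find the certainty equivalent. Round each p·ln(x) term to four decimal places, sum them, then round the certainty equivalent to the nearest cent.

E[u] = 0.5·ln(101) + 0.25·ln(84) + 0.25·ln(15) = 2.3076 + 1.1077 + 0.6770 = 4.0923
CE = e^4.0923 ≈ 59.88

$59.88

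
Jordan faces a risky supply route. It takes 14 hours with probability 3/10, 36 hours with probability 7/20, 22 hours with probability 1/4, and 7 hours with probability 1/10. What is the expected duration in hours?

23 hours

EV = 3/10 × 14 + 7/20 × 36 + 1/4 × 22 + 1/10 × 7 = 4.2 + 12.6 + 5.5 + 0.7 = 23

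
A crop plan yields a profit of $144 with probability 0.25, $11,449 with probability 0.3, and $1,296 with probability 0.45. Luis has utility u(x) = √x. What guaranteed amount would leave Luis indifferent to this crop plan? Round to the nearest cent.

$2,631.69

E[u] = 0.25·√144 + 0.3·√11449 + 0.45·√1296 = 0.25·12 + 0.3·107 + 0.45·36 = 51.3
CE = (51.3)² = 2631.69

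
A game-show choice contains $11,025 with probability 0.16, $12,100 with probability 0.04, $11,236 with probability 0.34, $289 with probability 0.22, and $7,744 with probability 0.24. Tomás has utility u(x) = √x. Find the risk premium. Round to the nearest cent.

$1,249.97

E[u] = 0.16·√11025 + 0.04·√12100 + 0.34·√11236 + 0.22·√289 + 0.24·√7744 = 0.16·105 + 0.04·110 + 0.34·106 + 0.22·17 + 0.24·88 = 82.1
CE = (82.1)² = 6740.41
Risk premium = EV − CE = 7990.38 − 6740.41 = 1249.97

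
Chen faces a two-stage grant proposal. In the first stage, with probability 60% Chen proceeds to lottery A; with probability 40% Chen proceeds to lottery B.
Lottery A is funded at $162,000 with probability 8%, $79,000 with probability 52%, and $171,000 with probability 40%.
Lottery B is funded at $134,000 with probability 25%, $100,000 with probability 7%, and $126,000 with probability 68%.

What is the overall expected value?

$123,936

EV(A) = 0.08 × 162000 + 0.52 × 79000 + 0.4 × 171000 = 12960 + 41080 + 68400 = 122440
EV(B) = 0.25 × 134000 + 0.07 × 100000 + 0.68 × 126000 = 33500 + 7000 + 85680 = 126180
Overall = 0.6 × 122440 + 0.4 × 126180 = 73464 + 50472 = 123936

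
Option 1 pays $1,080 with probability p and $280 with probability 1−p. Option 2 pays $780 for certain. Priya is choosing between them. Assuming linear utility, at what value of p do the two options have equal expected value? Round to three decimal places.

p = 0.625

p·1080 + (1−p)·280 = 780
800p + 280 = 780
p = (780 − 280) / 800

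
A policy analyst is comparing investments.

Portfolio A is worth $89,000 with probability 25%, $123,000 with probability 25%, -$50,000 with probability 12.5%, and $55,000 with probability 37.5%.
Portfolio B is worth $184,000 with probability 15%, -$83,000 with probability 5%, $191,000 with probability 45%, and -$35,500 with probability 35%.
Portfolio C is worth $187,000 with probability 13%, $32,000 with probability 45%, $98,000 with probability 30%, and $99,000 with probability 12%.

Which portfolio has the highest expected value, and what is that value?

Portfolio B ($96,975)

Portfolio A = 0.25 × 89000 + 0.25 × 123000 + 0.125 × (-50000) + 0.375 × 55000 = 22250 + 30750 − 6250 + 20625 = 67375
Portfolio B = 0.15 × 184000 + 0.05 × (-83000) + 0.45 × 191000 + 0.35 × (-35500) = 27600 − 4150 + 85950 − 12425 = 96975
Portfolio C = 0.13 × 187000 + 0.45 × 32000 + 0.3 × 98000 + 0.12 × 99000 = 24310 + 14400 + 29400 + 11880 = 79990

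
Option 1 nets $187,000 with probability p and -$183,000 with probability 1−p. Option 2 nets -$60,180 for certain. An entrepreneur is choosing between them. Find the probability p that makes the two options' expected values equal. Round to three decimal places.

p = 0.332

p·187000 + (1−p)·(-183000) = -60180
370000p − 183000 = -60180
p = (-60180 + 183000) / 370000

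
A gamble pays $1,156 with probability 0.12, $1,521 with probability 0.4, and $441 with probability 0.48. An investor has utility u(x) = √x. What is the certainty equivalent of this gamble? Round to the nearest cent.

E[u] = 0.12·√1156 + 0.4·√1521 + 0.48·√441 = 0.12·34 + 0.4·39 + 0.48·21 = 29.76
CE = (29.76)² = 885.6576

$885.66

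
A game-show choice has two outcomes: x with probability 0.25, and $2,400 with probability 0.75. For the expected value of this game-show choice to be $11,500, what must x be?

x = $38,800

0.25·x + 0.75·2400 = 11500
0.25·x = 11500 − 1800 = 9700
x = 9700 / 0.25 = 38800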